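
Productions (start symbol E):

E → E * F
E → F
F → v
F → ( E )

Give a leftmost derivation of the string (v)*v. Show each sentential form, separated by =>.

E => E*F   [E → E * F]
E*F => F*F   [E → F]
F*F => (E)*F   [F → ( E )]
(E)*F => (F)*F   [E → F]
(F)*F => (v)*F   [F → v]
(v)*F => (v)*v   [F → v]

E => E*F => F*F => (E)*F => (F)*F => (v)*F => (v)*v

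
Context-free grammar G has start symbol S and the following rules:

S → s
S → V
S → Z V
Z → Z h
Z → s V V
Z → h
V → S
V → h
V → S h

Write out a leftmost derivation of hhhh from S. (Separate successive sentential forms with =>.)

S => ZV   [S → Z V]
ZV => ZhV   [Z → Z h]
ZhV => ZhhV   [Z → Z h]
ZhhV => hhhV   [Z → h]
hhhV => hhhh   [V → h]

S => ZV => ZhV => ZhhV => hhhV => hhhh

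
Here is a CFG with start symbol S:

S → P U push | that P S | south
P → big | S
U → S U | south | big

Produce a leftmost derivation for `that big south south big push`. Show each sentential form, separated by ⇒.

S ⇒ P U push   [S → P U push]
P U push ⇒ S U push   [P → S]
S U push ⇒ that P S U push   [S → that P S]
that P S U push ⇒ that big S U push   [P → big]
that big S U push ⇒ that big south U push   [S → south]
that big south U push ⇒ that big south S U push   [U → S U]
that big south S U push ⇒ that big south south U push   [S → south]
that big south south U push ⇒ that big south south big push   [U → big]

S ⇒ P U push ⇒ S U push ⇒ that P S U push ⇒ that big S U push ⇒ that big south U push ⇒ that big south S U push ⇒ that big south south U push ⇒ that big south south big push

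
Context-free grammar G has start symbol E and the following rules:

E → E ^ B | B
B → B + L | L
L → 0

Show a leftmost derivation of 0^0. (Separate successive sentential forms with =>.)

E => E^B => B^B => L^B => 0^B => 0^L => 0^0

E => E^B   [E → E ^ B]
E^B => B^B   [E → B]
B^B => L^B   [B → L]
L^B => 0^B   [L → 0]
0^B => 0^L   [B → L]
0^L => 0^0   [L → 0]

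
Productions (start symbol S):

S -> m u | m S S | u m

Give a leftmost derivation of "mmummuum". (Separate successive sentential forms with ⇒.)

S ⇒ mSS ⇒ mmSSS ⇒ mmumSS ⇒ mmummuS ⇒ mmummuum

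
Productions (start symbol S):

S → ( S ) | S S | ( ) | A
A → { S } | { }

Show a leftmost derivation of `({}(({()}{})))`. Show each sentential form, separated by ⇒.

S ⇒ (S)   [S → ( S )]
(S) ⇒ (SS)   [S → S S]
(SS) ⇒ (AS)   [S → A]
(AS) ⇒ ({}S)   [A → { }]
({}S) ⇒ ({}(S))   [S → ( S )]
({}(S)) ⇒ ({}((S)))   [S → ( S )]
({}((S))) ⇒ ({}((SS)))   [S → S S]
({}((SS))) ⇒ ({}((AS)))   [S → A]
({}((AS))) ⇒ ({}(({S}S)))   [A → { S }]
({}(({S}S))) ⇒ ({}(({()}S)))   [S → ( )]
({}(({()}S))) ⇒ ({}(({()}A)))   [S → A]
({}(({()}A))) ⇒ ({}(({()}{})))   [A → { }]

S ⇒ (S) ⇒ (SS) ⇒ (AS) ⇒ ({}S) ⇒ ({}(S)) ⇒ ({}((S))) ⇒ ({}((SS))) ⇒ ({}((AS))) ⇒ ({}(({S}S))) ⇒ ({}(({()}S))) ⇒ ({}(({()}A))) ⇒ ({}(({()}{})))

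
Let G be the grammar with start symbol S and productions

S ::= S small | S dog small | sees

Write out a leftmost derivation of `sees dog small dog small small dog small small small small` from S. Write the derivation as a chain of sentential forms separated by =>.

S => S small => S small small => S small small small => S dog small small small small => S small dog small small small small => S dog small small dog small small small small => S dog small dog small small dog small small small small => sees dog small dog small small dog small small small small

S => S small   [S ::= S small]
S small => S small small   [S ::= S small]
S small small => S small small small   [S ::= S small]
S small small small => S dog small small small small   [S ::= S dog small]
S dog small small small small => S small dog small small small small   [S ::= S small]
S small dog small small small small => S dog small small dog small small small small   [S ::= S dog small]
S dog small small dog small small small small => S dog small dog small small dog small small small small   [S ::= S dog small]
S dog small dog small small dog small small small small => sees dog small dog small small dog small small small small   [S ::= sees]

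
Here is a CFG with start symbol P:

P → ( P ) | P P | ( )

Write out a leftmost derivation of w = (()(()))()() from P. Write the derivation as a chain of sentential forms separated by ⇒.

P ⇒ PP   [P → P P]
PP ⇒ PPP   [P → P P]
PPP ⇒ (P)PP   [P → ( P )]
(P)PP ⇒ (PP)PP   [P → P P]
(PP)PP ⇒ (()P)PP   [P → ( )]
(()P)PP ⇒ (()(P))PP   [P → ( P )]
(()(P))PP ⇒ (()(()))PP   [P → ( )]
(()(()))PP ⇒ (()(()))()P   [P → ( )]
(()(()))()P ⇒ (()(()))()()   [P → ( )]

P ⇒ PP ⇒ PPP ⇒ (P)PP ⇒ (PP)PP ⇒ (()P)PP ⇒ (()(P))PP ⇒ (()(()))PP ⇒ (()(()))()P ⇒ (()(()))()()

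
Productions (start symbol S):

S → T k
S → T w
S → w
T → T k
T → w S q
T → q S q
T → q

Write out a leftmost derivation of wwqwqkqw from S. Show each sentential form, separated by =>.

S => Tw => wSqw => wTkqw => wwSqkqw => wwTwqkqw => wwqwqkqw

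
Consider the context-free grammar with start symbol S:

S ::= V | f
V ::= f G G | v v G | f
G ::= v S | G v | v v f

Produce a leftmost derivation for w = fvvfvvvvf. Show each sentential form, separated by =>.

S => V => fGG => fGvG => fGvvG => fvvfvvG => fvvfvvvvf

S => V   [S ::= V]
V => fGG   [V ::= f G G]
fGG => fGvG   [G ::= G v]
fGvG => fGvvG   [G ::= G v]
fGvvG => fvvfvvG   [G ::= v v f]
fvvfvvG => fvvfvvvvf   [G ::= v v f]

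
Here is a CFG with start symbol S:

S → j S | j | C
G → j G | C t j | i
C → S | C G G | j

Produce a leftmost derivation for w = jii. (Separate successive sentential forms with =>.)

S => C => CGG => SGG => jGG => jiG => jii

S => C   [S → C]
C => CGG   [C → C G G]
CGG => SGG   [C → S]
SGG => jGG   [S → j]
jGG => jiG   [G → i]
jiG => jii   [G → i]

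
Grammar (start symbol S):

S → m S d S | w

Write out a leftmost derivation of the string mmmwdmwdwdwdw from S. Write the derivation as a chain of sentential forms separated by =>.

S => mSdS => mmSdSdS => mmmSdSdSdS => mmmwdSdSdS => mmmwdmSdSdSdS => mmmwdmwdSdSdS => mmmwdmwdwdSdS => mmmwdmwdwdwdS => mmmwdmwdwdwdw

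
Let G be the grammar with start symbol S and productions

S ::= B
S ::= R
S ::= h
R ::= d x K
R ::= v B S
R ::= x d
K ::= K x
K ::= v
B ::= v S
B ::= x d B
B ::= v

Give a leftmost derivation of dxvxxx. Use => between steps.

S => R   [S ::= R]
R => dxK   [R ::= d x K]
dxK => dxKx   [K ::= K x]
dxKx => dxKxx   [K ::= K x]
dxKxx => dxKxxx   [K ::= K x]
dxKxxx => dxvxxx   [K ::= v]

S => R => dxK => dxKx => dxKxx => dxKxxx => dxvxxx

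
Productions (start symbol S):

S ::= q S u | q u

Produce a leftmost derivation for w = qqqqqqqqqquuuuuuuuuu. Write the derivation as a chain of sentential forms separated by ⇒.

S⇒qSu⇒qqSuu⇒qqqSuuu⇒qqqqSuuuu⇒qqqqqSuuuuu⇒qqqqqqSuuuuuu⇒qqqqqqqSuuuuuuu⇒qqqqqqqqSuuuuuuuu⇒qqqqqqqqqSuuuuuuuuu⇒qqqqqqqqqquuuuuuuuuu

S ⇒ qSu   [S ::= q S u]
qSu ⇒ qqSuu   [S ::= q S u]
qqSuu ⇒ qqqSuuu   [S ::= q S u]
qqqSuuu ⇒ qqqqSuuuu   [S ::= q S u]
qqqqSuuuu ⇒ qqqqqSuuuuu   [S ::= q S u]
qqqqqSuuuuu ⇒ qqqqqqSuuuuuu   [S ::= q S u]
qqqqqqSuuuuuu ⇒ qqqqqqqSuuuuuuu   [S ::= q S u]
qqqqqqqSuuuuuuu ⇒ qqqqqqqqSuuuuuuuu   [S ::= q S u]
qqqqqqqqSuuuuuuuu ⇒ qqqqqqqqqSuuuuuuuuu   [S ::= q S u]
qqqqqqqqqSuuuuuuuuu ⇒ qqqqqqqqqquuuuuuuuuu   [S ::= q u]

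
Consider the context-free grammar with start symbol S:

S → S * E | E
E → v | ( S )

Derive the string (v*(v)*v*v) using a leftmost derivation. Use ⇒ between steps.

S ⇒ E   [S → E]
E ⇒ (S)   [E → ( S )]
(S) ⇒ (S*E)   [S → S * E]
(S*E) ⇒ (S*E*E)   [S → S * E]
(S*E*E) ⇒ (S*E*E*E)   [S → S * E]
(S*E*E*E) ⇒ (E*E*E*E)   [S → E]
(E*E*E*E) ⇒ (v*E*E*E)   [E → v]
(v*E*E*E) ⇒ (v*(S)*E*E)   [E → ( S )]
(v*(S)*E*E) ⇒ (v*(E)*E*E)   [S → E]
(v*(E)*E*E) ⇒ (v*(v)*E*E)   [E → v]
(v*(v)*E*E) ⇒ (v*(v)*v*E)   [E → v]
(v*(v)*v*E) ⇒ (v*(v)*v*v)   [E → v]

S ⇒ E ⇒ (S) ⇒ (S*E) ⇒ (S*E*E) ⇒ (S*E*E*E) ⇒ (E*E*E*E) ⇒ (v*E*E*E) ⇒ (v*(S)*E*E) ⇒ (v*(E)*E*E) ⇒ (v*(v)*E*E) ⇒ (v*(v)*v*E) ⇒ (v*(v)*v*v)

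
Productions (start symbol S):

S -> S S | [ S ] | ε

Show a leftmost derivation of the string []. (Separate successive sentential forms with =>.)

S => SS   [S -> S S]
SS => SSS   [S -> S S]
SSS => [S]SS   [S -> [ S ]]
[S]SS => []SS   [S -> ε]
[]SS => []S   [S -> ε]
[]S => []   [S -> ε]

S => SS => SSS => [S]SS => []SS => []S => []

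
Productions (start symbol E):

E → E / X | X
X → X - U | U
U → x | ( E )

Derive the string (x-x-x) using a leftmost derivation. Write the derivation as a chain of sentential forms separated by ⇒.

E⇒X⇒U⇒(E)⇒(X)⇒(X-U)⇒(X-U-U)⇒(U-U-U)⇒(x-U-U)⇒(x-x-U)⇒(x-x-x)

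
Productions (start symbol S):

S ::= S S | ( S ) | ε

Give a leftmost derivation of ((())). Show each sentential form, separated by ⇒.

S ⇒ (S) ⇒ (SS) ⇒ (SSS) ⇒ ((S)SS) ⇒ ((SS)SS) ⇒ (((S)S)SS) ⇒ ((()S)SS) ⇒ ((())SS) ⇒ ((())S) ⇒ ((()))

S ⇒ (S)   [S ::= ( S )]
(S) ⇒ (SS)   [S ::= S S]
(SS) ⇒ (SSS)   [S ::= S S]
(SSS) ⇒ ((S)SS)   [S ::= ( S )]
((S)SS) ⇒ ((SS)SS)   [S ::= S S]
((SS)SS) ⇒ (((S)S)SS)   [S ::= ( S )]
(((S)S)SS) ⇒ ((()S)SS)   [S ::= ε]
((()S)SS) ⇒ ((())SS)   [S ::= ε]
((())SS) ⇒ ((())S)   [S ::= ε]
((())S) ⇒ ((()))   [S ::= ε]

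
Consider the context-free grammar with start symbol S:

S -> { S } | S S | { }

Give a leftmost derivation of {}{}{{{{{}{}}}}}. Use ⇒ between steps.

S ⇒ SS   [S -> S S]
SS ⇒ SSS   [S -> S S]
SSS ⇒ {}SS   [S -> { }]
{}SS ⇒ {}{}S   [S -> { }]
{}{}S ⇒ {}{}{S}   [S -> { S }]
{}{}{S} ⇒ {}{}{{S}}   [S -> { S }]
{}{}{{S}} ⇒ {}{}{{{S}}}   [S -> { S }]
{}{}{{{S}}} ⇒ {}{}{{{{S}}}}   [S -> { S }]
{}{}{{{{S}}}} ⇒ {}{}{{{{SS}}}}   [S -> S S]
{}{}{{{{SS}}}} ⇒ {}{}{{{{{}S}}}}   [S -> { }]
{}{}{{{{{}S}}}} ⇒ {}{}{{{{{}{}}}}}   [S -> { }]

S⇒SS⇒SSS⇒{}SS⇒{}{}S⇒{}{}{S}⇒{}{}{{S}}⇒{}{}{{{S}}}⇒{}{}{{{{S}}}}⇒{}{}{{{{SS}}}}⇒{}{}{{{{{}S}}}}⇒{}{}{{{{{}{}}}}}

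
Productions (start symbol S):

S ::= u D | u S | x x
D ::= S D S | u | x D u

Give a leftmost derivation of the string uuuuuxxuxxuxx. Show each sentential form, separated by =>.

S=>uS=>uuS=>uuuS=>uuuuD=>uuuuSDS=>uuuuuDDS=>uuuuuSDSDS=>uuuuuxxDSDS=>uuuuuxxuSDS=>uuuuuxxuxxDS=>uuuuuxxuxxuS=>uuuuuxxuxxuxx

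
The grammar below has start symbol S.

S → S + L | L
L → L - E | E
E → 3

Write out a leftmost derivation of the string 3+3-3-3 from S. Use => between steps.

S => S+L => L+L => E+L => 3+L => 3+L-E => 3+L-E-E => 3+E-E-E => 3+3-E-E => 3+3-3-E => 3+3-3-3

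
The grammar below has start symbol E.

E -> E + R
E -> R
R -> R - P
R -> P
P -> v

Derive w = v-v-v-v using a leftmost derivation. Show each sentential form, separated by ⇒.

E⇒R⇒R-P⇒R-P-P⇒R-P-P-P⇒P-P-P-P⇒v-P-P-P⇒v-v-P-P⇒v-v-v-P⇒v-v-v-v

E ⇒ R   [E -> R]
R ⇒ R-P   [R -> R - P]
R-P ⇒ R-P-P   [R -> R - P]
R-P-P ⇒ R-P-P-P   [R -> R - P]
R-P-P-P ⇒ P-P-P-P   [R -> P]
P-P-P-P ⇒ v-P-P-P   [P -> v]
v-P-P-P ⇒ v-v-P-P   [P -> v]
v-v-P-P ⇒ v-v-v-P   [P -> v]
v-v-v-P ⇒ v-v-v-v   [P -> v]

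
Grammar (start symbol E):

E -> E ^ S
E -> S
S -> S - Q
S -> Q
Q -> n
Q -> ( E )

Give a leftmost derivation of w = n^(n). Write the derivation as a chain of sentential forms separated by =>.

E => E^S => S^S => Q^S => n^S => n^Q => n^(E) => n^(S) => n^(Q) => n^(n)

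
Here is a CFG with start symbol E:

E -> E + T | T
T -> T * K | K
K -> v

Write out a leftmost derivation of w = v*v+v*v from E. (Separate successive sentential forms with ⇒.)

E⇒E+T⇒T+T⇒T*K+T⇒K*K+T⇒v*K+T⇒v*v+T⇒v*v+T*K⇒v*v+K*K⇒v*v+v*K⇒v*v+v*v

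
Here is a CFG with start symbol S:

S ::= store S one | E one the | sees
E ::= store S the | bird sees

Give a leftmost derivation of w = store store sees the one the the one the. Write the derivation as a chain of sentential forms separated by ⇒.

S ⇒ E one the ⇒ store S the one the ⇒ store E one the the one the ⇒ store store S the one the the one the ⇒ store store sees the one the the one the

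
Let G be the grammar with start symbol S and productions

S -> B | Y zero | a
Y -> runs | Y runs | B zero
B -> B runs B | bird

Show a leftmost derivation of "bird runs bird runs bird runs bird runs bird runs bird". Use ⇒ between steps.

S ⇒ B ⇒ B runs B ⇒ B runs B runs B ⇒ B runs B runs B runs B ⇒ bird runs B runs B runs B ⇒ bird runs B runs B runs B runs B ⇒ bird runs B runs B runs B runs B runs B ⇒ bird runs bird runs B runs B runs B runs B ⇒ bird runs bird runs bird runs B runs B runs B ⇒ bird runs bird runs bird runs bird runs B runs B ⇒ bird runs bird runs bird runs bird runs bird runs B ⇒ bird runs bird runs bird runs bird runs bird runs bird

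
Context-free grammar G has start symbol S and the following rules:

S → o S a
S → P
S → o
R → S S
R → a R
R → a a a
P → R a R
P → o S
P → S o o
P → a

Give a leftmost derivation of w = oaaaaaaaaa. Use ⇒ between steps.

S ⇒ oSa ⇒ oPa ⇒ oRaRa ⇒ oaaaaRa ⇒ oaaaaaRa ⇒ oaaaaaaaaa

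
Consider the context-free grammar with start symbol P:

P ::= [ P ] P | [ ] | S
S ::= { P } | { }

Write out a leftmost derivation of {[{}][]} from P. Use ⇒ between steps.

P ⇒ S ⇒ {P} ⇒ {[P]P} ⇒ {[S]P} ⇒ {[{}]P} ⇒ {[{}][]}

P ⇒ S   [P ::= S]
S ⇒ {P}   [S ::= { P }]
{P} ⇒ {[P]P}   [P ::= [ P ] P]
{[P]P} ⇒ {[S]P}   [P ::= S]
{[S]P} ⇒ {[{}]P}   [S ::= { }]
{[{}]P} ⇒ {[{}][]}   [P ::= [ ]]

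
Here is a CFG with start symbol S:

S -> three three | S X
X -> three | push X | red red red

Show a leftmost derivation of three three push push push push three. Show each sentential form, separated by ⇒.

S ⇒ S X ⇒ three three X ⇒ three three push X ⇒ three three push push X ⇒ three three push push push X ⇒ three three push push push push X ⇒ three three push push push push three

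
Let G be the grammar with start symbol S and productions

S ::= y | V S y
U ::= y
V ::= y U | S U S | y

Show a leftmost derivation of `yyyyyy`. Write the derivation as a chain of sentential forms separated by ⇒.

S ⇒ VSy ⇒ ySy ⇒ yVSyy ⇒ yyUSyy ⇒ yyySyy ⇒ yyyyyy

S ⇒ VSy   [S ::= V S y]
VSy ⇒ ySy   [V ::= y]
ySy ⇒ yVSyy   [S ::= V S y]
yVSyy ⇒ yyUSyy   [V ::= y U]
yyUSyy ⇒ yyySyy   [U ::= y]
yyySyy ⇒ yyyyyy   [S ::= y]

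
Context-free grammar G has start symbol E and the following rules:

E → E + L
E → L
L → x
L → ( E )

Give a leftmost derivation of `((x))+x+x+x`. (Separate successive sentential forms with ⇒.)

E ⇒ E+L   [E → E + L]
E+L ⇒ E+L+L   [E → E + L]
E+L+L ⇒ E+L+L+L   [E → E + L]
E+L+L+L ⇒ L+L+L+L   [E → L]
L+L+L+L ⇒ (E)+L+L+L   [L → ( E )]
(E)+L+L+L ⇒ (L)+L+L+L   [E → L]
(L)+L+L+L ⇒ ((E))+L+L+L   [L → ( E )]
((E))+L+L+L ⇒ ((L))+L+L+L   [E → L]
((L))+L+L+L ⇒ ((x))+L+L+L   [L → x]
((x))+L+L+L ⇒ ((x))+x+L+L   [L → x]
((x))+x+L+L ⇒ ((x))+x+x+L   [L → x]
((x))+x+x+L ⇒ ((x))+x+x+x   [L → x]

E ⇒ E+L ⇒ E+L+L ⇒ E+L+L+L ⇒ L+L+L+L ⇒ (E)+L+L+L ⇒ (L)+L+L+L ⇒ ((E))+L+L+L ⇒ ((L))+L+L+L ⇒ ((x))+L+L+L ⇒ ((x))+x+L+L ⇒ ((x))+x+x+L ⇒ ((x))+x+x+x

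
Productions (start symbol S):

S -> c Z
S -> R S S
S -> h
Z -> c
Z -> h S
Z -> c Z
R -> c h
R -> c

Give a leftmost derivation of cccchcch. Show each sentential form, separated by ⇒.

S ⇒ RSS ⇒ cSS ⇒ ccZS ⇒ cccZS ⇒ ccccZS ⇒ cccchSS ⇒ cccchcZS ⇒ cccchccS ⇒ cccchcch

S ⇒ RSS   [S -> R S S]
RSS ⇒ cSS   [R -> c]
cSS ⇒ ccZS   [S -> c Z]
ccZS ⇒ cccZS   [Z -> c Z]
cccZS ⇒ ccccZS   [Z -> c Z]
ccccZS ⇒ cccchSS   [Z -> h S]
cccchSS ⇒ cccchcZS   [S -> c Z]
cccchcZS ⇒ cccchccS   [Z -> c]
cccchccS ⇒ cccchcch   [S -> h]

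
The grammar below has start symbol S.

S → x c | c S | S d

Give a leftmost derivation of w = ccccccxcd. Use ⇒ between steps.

S ⇒ cS ⇒ cSd ⇒ ccSd ⇒ cccSd ⇒ ccccSd ⇒ cccccSd ⇒ ccccccSd ⇒ ccccccxcd

S ⇒ cS   [S → c S]
cS ⇒ cSd   [S → S d]
cSd ⇒ ccSd   [S → c S]
ccSd ⇒ cccSd   [S → c S]
cccSd ⇒ ccccSd   [S → c S]
ccccSd ⇒ cccccSd   [S → c S]
cccccSd ⇒ ccccccSd   [S → c S]
ccccccSd ⇒ ccccccxcd   [S → x c]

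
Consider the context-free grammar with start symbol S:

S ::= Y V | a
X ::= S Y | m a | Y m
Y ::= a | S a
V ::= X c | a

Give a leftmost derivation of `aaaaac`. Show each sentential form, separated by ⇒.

S⇒YV⇒aV⇒aXc⇒aSYc⇒aYVYc⇒aSaVYc⇒aaaVYc⇒aaaaYc⇒aaaaac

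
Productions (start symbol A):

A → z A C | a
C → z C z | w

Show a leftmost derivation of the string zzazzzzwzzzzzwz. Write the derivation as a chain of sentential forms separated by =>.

A => zAC   [A → z A C]
zAC => zzACC   [A → z A C]
zzACC => zzaCC   [A → a]
zzaCC => zzazCzC   [C → z C z]
zzazCzC => zzazzCzzC   [C → z C z]
zzazzCzzC => zzazzzCzzzC   [C → z C z]
zzazzzCzzzC => zzazzzzCzzzzC   [C → z C z]
zzazzzzCzzzzC => zzazzzzwzzzzC   [C → w]
zzazzzzwzzzzC => zzazzzzwzzzzzCz   [C → z C z]
zzazzzzwzzzzzCz => zzazzzzwzzzzzwz   [C → w]

A => zAC => zzACC => zzaCC => zzazCzC => zzazzCzzC => zzazzzCzzzC => zzazzzzCzzzzC => zzazzzzwzzzzC => zzazzzzwzzzzzCz => zzazzzzwzzzzzwz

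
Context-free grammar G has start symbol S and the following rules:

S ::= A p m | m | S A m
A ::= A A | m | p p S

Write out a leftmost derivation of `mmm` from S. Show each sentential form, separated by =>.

S => SAm   [S ::= S A m]
SAm => mAm   [S ::= m]
mAm => mmm   [A ::= m]

S => SAm => mAm => mmm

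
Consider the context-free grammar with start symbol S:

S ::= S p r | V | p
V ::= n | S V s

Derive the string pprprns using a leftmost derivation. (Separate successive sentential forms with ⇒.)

S ⇒ V ⇒ SVs ⇒ SprVs ⇒ SprprVs ⇒ pprprVs ⇒ pprprns

S ⇒ V   [S ::= V]
V ⇒ SVs   [V ::= S V s]
SVs ⇒ SprVs   [S ::= S p r]
SprVs ⇒ SprprVs   [S ::= S p r]
SprprVs ⇒ pprprVs   [S ::= p]
pprprVs ⇒ pprprns   [V ::= n]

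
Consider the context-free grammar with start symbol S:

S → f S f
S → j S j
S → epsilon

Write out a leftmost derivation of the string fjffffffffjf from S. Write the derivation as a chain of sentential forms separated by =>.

S => fSf => fjSjf => fjfSfjf => fjffSffjf => fjfffSfffjf => fjffffSffffjf => fjffffffffjf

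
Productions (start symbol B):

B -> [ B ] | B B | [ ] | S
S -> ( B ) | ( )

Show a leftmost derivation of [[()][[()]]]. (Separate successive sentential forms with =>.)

B => [B] => [BB] => [[B]B] => [[S]B] => [[()]B] => [[()][B]] => [[()][[B]]] => [[()][[S]]] => [[()][[()]]]

B => [B]   [B -> [ B ]]
[B] => [BB]   [B -> B B]
[BB] => [[B]B]   [B -> [ B ]]
[[B]B] => [[S]B]   [B -> S]
[[S]B] => [[()]B]   [S -> ( )]
[[()]B] => [[()][B]]   [B -> [ B ]]
[[()][B]] => [[()][[B]]]   [B -> [ B ]]
[[()][[B]]] => [[()][[S]]]   [B -> S]
[[()][[S]]] => [[()][[()]]]   [S -> ( )]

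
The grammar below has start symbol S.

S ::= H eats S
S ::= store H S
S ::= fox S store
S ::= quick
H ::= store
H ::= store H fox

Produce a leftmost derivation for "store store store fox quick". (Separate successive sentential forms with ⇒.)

S ⇒ store H S ⇒ store store H fox S ⇒ store store store fox S ⇒ store store store fox quick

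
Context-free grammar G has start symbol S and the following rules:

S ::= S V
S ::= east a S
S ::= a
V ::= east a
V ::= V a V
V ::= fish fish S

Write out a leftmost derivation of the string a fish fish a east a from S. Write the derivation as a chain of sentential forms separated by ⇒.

S ⇒ S V ⇒ S V V ⇒ a V V ⇒ a fish fish S V ⇒ a fish fish a V ⇒ a fish fish a east a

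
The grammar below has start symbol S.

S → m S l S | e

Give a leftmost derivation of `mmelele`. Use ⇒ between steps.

S ⇒ mSlS ⇒ mmSlSlS ⇒ mmelSlS ⇒ mmelelS ⇒ mmelele

S ⇒ mSlS   [S → m S l S]
mSlS ⇒ mmSlSlS   [S → m S l S]
mmSlSlS ⇒ mmelSlS   [S → e]
mmelSlS ⇒ mmelelS   [S → e]
mmelelS ⇒ mmelele   [S → e]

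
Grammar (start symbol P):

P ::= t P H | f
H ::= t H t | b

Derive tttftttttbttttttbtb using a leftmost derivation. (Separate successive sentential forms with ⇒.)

P ⇒ tPH   [P ::= t P H]
tPH ⇒ ttPHH   [P ::= t P H]
ttPHH ⇒ tttPHHH   [P ::= t P H]
tttPHHH ⇒ tttfHHH   [P ::= f]
tttfHHH ⇒ tttftHtHH   [H ::= t H t]
tttftHtHH ⇒ tttfttHttHH   [H ::= t H t]
tttfttHttHH ⇒ tttftttHtttHH   [H ::= t H t]
tttftttHtttHH ⇒ tttfttttHttttHH   [H ::= t H t]
tttfttttHttttHH ⇒ tttftttttHtttttHH   [H ::= t H t]
tttftttttHtttttHH ⇒ tttftttttbtttttHH   [H ::= b]
tttftttttbtttttHH ⇒ tttftttttbttttttHtH   [H ::= t H t]
tttftttttbttttttHtH ⇒ tttftttttbttttttbtH   [H ::= b]
tttftttttbttttttbtH ⇒ tttftttttbttttttbtb   [H ::= b]

P⇒tPH⇒ttPHH⇒tttPHHH⇒tttfHHH⇒tttftHtHH⇒tttfttHttHH⇒tttftttHtttHH⇒tttfttttHttttHH⇒tttftttttHtttttHH⇒tttftttttbtttttHH⇒tttftttttbttttttHtH⇒tttftttttbttttttbtH⇒tttftttttbttttttbtb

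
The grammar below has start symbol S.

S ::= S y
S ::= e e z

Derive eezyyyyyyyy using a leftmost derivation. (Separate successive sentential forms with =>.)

S => Sy   [S ::= S y]
Sy => Syy   [S ::= S y]
Syy => Syyy   [S ::= S y]
Syyy => Syyyy   [S ::= S y]
Syyyy => Syyyyy   [S ::= S y]
Syyyyy => Syyyyyy   [S ::= S y]
Syyyyyy => Syyyyyyy   [S ::= S y]
Syyyyyyy => Syyyyyyyy   [S ::= S y]
Syyyyyyyy => eezyyyyyyyy   [S ::= e e z]

S => Sy => Syy => Syyy => Syyyy => Syyyyy => Syyyyyy => Syyyyyyy => Syyyyyyyy => eezyyyyyyyy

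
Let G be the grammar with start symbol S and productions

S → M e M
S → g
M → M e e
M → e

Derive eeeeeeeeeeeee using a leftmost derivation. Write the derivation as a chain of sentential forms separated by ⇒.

S ⇒ MeM   [S → M e M]
MeM ⇒ eeM   [M → e]
eeM ⇒ eeMee   [M → M e e]
eeMee ⇒ eeMeeee   [M → M e e]
eeMeeee ⇒ eeMeeeeee   [M → M e e]
eeMeeeeee ⇒ eeMeeeeeeee   [M → M e e]
eeMeeeeeeee ⇒ eeMeeeeeeeeee   [M → M e e]
eeMeeeeeeeeee ⇒ eeeeeeeeeeeee   [M → e]

S ⇒ MeM ⇒ eeM ⇒ eeMee ⇒ eeMeeee ⇒ eeMeeeeee ⇒ eeMeeeeeeee ⇒ eeMeeeeeeeeee ⇒ eeeeeeeeeeeee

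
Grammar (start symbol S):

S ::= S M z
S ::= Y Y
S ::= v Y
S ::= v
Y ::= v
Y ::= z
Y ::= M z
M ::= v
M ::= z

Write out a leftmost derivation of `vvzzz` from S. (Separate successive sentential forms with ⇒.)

S ⇒ SMz   [S ::= S M z]
SMz ⇒ vYMz   [S ::= v Y]
vYMz ⇒ vMzMz   [Y ::= M z]
vMzMz ⇒ vvzMz   [M ::= v]
vvzMz ⇒ vvzzz   [M ::= z]

S ⇒ SMz ⇒ vYMz ⇒ vMzMz ⇒ vvzMz ⇒ vvzzz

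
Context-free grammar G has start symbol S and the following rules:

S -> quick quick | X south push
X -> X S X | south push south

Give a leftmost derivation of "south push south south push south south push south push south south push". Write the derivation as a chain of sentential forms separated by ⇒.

S ⇒ X south push ⇒ X S X south push ⇒ south push south S X south push ⇒ south push south X south push X south push ⇒ south push south south push south south push X south push ⇒ south push south south push south south push south push south south push

S ⇒ X south push   [S -> X south push]
X south push ⇒ X S X south push   [X -> X S X]
X S X south push ⇒ south push south S X south push   [X -> south push south]
south push south S X south push ⇒ south push south X south push X south push   [S -> X south push]
south push south X south push X south push ⇒ south push south south push south south push X south push   [X -> south push south]
south push south south push south south push X south push ⇒ south push south south push south south push south push south south push   [X -> south push south]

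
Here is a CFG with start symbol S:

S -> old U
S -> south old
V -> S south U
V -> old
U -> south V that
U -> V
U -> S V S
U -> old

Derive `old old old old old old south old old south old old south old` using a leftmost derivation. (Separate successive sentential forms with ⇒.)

S ⇒ old U ⇒ old S V S ⇒ old old U V S ⇒ old old S V S V S ⇒ old old old U V S V S ⇒ old old old S V S V S V S ⇒ old old old old U V S V S V S ⇒ old old old old old V S V S V S ⇒ old old old old old old S V S V S ⇒ old old old old old old south old V S V S ⇒ old old old old old old south old old S V S ⇒ old old old old old old south old old south old V S ⇒ old old old old old old south old old south old old S ⇒ old old old old old old south old old south old old south old

S ⇒ old U   [S -> old U]
old U ⇒ old S V S   [U -> S V S]
old S V S ⇒ old old U V S   [S -> old U]
old old U V S ⇒ old old S V S V S   [U -> S V S]
old old S V S V S ⇒ old old old U V S V S   [S -> old U]
old old old U V S V S ⇒ old old old S V S V S V S   [U -> S V S]
old old old S V S V S V S ⇒ old old old old U V S V S V S   [S -> old U]
old old old old U V S V S V S ⇒ old old old old old V S V S V S   [U -> old]
old old old old old V S V S V S ⇒ old old old old old old S V S V S   [V -> old]
old old old old old old S V S V S ⇒ old old old old old old south old V S V S   [S -> south old]
old old old old old old south old V S V S ⇒ old old old old old old south old old S V S   [V -> old]
old old old old old old south old old S V S ⇒ old old old old old old south old old south old V S   [S -> south old]
old old old old old old south old old south old V S ⇒ old old old old old old south old old south old old S   [V -> old]
old old old old old old south old old south old old S ⇒ old old old old old old south old old south old old south old   [S -> south old]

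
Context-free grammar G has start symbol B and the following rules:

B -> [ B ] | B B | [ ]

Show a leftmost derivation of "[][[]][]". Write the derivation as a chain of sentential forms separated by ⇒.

B ⇒ BB   [B -> B B]
BB ⇒ BBB   [B -> B B]
BBB ⇒ []BB   [B -> [ ]]
[]BB ⇒ [][B]B   [B -> [ B ]]
[][B]B ⇒ [][[]]B   [B -> [ ]]
[][[]]B ⇒ [][[]][]   [B -> [ ]]

B ⇒ BB ⇒ BBB ⇒ []BB ⇒ [][B]B ⇒ [][[]]B ⇒ [][[]][]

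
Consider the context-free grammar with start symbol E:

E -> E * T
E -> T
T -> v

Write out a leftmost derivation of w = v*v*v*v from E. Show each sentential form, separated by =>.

E => E*T => E*T*T => E*T*T*T => T*T*T*T => v*T*T*T => v*v*T*T => v*v*v*T => v*v*v*v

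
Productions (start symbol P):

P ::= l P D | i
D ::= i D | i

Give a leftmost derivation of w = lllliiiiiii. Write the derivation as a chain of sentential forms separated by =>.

P => lPD => llPDD => lllPDDD => llllPDDDD => lllliDDDD => lllliiDDD => lllliiiDDD => lllliiiiDD => lllliiiiiDD => lllliiiiiiD => lllliiiiiii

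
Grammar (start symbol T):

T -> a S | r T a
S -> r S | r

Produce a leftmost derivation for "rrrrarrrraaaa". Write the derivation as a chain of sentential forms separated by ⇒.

T ⇒ rTa ⇒ rrTaa ⇒ rrrTaaa ⇒ rrrrTaaaa ⇒ rrrraSaaaa ⇒ rrrrarSaaaa ⇒ rrrrarrSaaaa ⇒ rrrrarrrSaaaa ⇒ rrrrarrrraaaa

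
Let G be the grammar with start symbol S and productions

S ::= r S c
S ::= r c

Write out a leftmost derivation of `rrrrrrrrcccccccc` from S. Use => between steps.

S=>rSc=>rrScc=>rrrSccc=>rrrrScccc=>rrrrrSccccc=>rrrrrrScccccc=>rrrrrrrSccccccc=>rrrrrrrrcccccccc

S => rSc   [S ::= r S c]
rSc => rrScc   [S ::= r S c]
rrScc => rrrSccc   [S ::= r S c]
rrrSccc => rrrrScccc   [S ::= r S c]
rrrrScccc => rrrrrSccccc   [S ::= r S c]
rrrrrSccccc => rrrrrrScccccc   [S ::= r S c]
rrrrrrScccccc => rrrrrrrSccccccc   [S ::= r S c]
rrrrrrrSccccccc => rrrrrrrrcccccccc   [S ::= r c]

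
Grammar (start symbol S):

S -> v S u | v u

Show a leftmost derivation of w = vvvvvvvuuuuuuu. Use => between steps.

S => vSu   [S -> v S u]
vSu => vvSuu   [S -> v S u]
vvSuu => vvvSuuu   [S -> v S u]
vvvSuuu => vvvvSuuuu   [S -> v S u]
vvvvSuuuu => vvvvvSuuuuu   [S -> v S u]
vvvvvSuuuuu => vvvvvvSuuuuuu   [S -> v S u]
vvvvvvSuuuuuu => vvvvvvvuuuuuuu   [S -> v u]

S=>vSu=>vvSuu=>vvvSuuu=>vvvvSuuuu=>vvvvvSuuuuu=>vvvvvvSuuuuuu=>vvvvvvvuuuuuuu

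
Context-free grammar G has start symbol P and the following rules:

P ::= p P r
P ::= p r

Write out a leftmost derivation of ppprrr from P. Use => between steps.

P => pPr   [P ::= p P r]
pPr => ppPrr   [P ::= p P r]
ppPrr => ppprrr   [P ::= p r]

P => pPr => ppPrr => ppprrr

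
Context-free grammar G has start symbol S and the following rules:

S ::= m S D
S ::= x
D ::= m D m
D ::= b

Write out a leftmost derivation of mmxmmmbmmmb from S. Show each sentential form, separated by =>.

S => mSD => mmSDD => mmxDD => mmxmDmD => mmxmmDmmD => mmxmmmDmmmD => mmxmmmbmmmD => mmxmmmbmmmb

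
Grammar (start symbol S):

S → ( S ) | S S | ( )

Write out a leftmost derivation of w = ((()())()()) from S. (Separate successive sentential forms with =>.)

S => (S)   [S → ( S )]
(S) => (SS)   [S → S S]
(SS) => (SSS)   [S → S S]
(SSS) => ((S)SS)   [S → ( S )]
((S)SS) => ((SS)SS)   [S → S S]
((SS)SS) => ((()S)SS)   [S → ( )]
((()S)SS) => ((()())SS)   [S → ( )]
((()())SS) => ((()())()S)   [S → ( )]
((()())()S) => ((()())()())   [S → ( )]

S => (S) => (SS) => (SSS) => ((S)SS) => ((SS)SS) => ((()S)SS) => ((()())SS) => ((()())()S) => ((()())()())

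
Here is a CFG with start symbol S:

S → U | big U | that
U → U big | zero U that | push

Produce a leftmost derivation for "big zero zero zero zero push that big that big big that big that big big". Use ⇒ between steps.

S ⇒ big U ⇒ big U big ⇒ big U big big ⇒ big zero U that big big ⇒ big zero U big that big big ⇒ big zero zero U that big that big big ⇒ big zero zero U big that big that big big ⇒ big zero zero U big big that big that big big ⇒ big zero zero zero U that big big that big that big big ⇒ big zero zero zero U big that big big that big that big big ⇒ big zero zero zero zero U that big that big big that big that big big ⇒ big zero zero zero zero push that big that big big that big that big big

S ⇒ big U   [S → big U]
big U ⇒ big U big   [U → U big]
big U big ⇒ big U big big   [U → U big]
big U big big ⇒ big zero U that big big   [U → zero U that]
big zero U that big big ⇒ big zero U big that big big   [U → U big]
big zero U big that big big ⇒ big zero zero U that big that big big   [U → zero U that]
big zero zero U that big that big big ⇒ big zero zero U big that big that big big   [U → U big]
big zero zero U big that big that big big ⇒ big zero zero U big big that big that big big   [U → U big]
big zero zero U big big that big that big big ⇒ big zero zero zero U that big big that big that big big   [U → zero U that]
big zero zero zero U that big big that big that big big ⇒ big zero zero zero U big that big big that big that big big   [U → U big]
big zero zero zero U big that big big that big that big big ⇒ big zero zero zero zero U that big that big big that big that big big   [U → zero U that]
big zero zero zero zero U that big that big big that big that big big ⇒ big zero zero zero zero push that big that big big that big that big big   [U → push]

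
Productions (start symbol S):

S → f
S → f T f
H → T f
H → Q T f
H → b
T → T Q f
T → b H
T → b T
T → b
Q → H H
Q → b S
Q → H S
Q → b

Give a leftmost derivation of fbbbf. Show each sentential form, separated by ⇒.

S⇒fTf⇒fbTf⇒fbbTf⇒fbbbf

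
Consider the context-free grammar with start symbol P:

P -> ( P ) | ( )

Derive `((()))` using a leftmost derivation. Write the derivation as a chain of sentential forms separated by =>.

P => (P)   [P -> ( P )]
(P) => ((P))   [P -> ( P )]
((P)) => ((()))   [P -> ( )]

P => (P) => ((P)) => ((()))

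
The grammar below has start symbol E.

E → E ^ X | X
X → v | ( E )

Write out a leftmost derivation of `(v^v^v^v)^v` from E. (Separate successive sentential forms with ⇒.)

E ⇒ E^X   [E → E ^ X]
E^X ⇒ X^X   [E → X]
X^X ⇒ (E)^X   [X → ( E )]
(E)^X ⇒ (E^X)^X   [E → E ^ X]
(E^X)^X ⇒ (E^X^X)^X   [E → E ^ X]
(E^X^X)^X ⇒ (E^X^X^X)^X   [E → E ^ X]
(E^X^X^X)^X ⇒ (X^X^X^X)^X   [E → X]
(X^X^X^X)^X ⇒ (v^X^X^X)^X   [X → v]
(v^X^X^X)^X ⇒ (v^v^X^X)^X   [X → v]
(v^v^X^X)^X ⇒ (v^v^v^X)^X   [X → v]
(v^v^v^X)^X ⇒ (v^v^v^v)^X   [X → v]
(v^v^v^v)^X ⇒ (v^v^v^v)^v   [X → v]

E ⇒ E^X ⇒ X^X ⇒ (E)^X ⇒ (E^X)^X ⇒ (E^X^X)^X ⇒ (E^X^X^X)^X ⇒ (X^X^X^X)^X ⇒ (v^X^X^X)^X ⇒ (v^v^X^X)^X ⇒ (v^v^v^X)^X ⇒ (v^v^v^v)^X ⇒ (v^v^v^v)^v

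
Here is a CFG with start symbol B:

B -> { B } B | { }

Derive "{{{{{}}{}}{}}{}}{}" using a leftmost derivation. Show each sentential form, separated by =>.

B=>{B}B=>{{B}B}B=>{{{B}B}B}B=>{{{{B}B}B}B}B=>{{{{{}}B}B}B}B=>{{{{{}}{}}B}B}B=>{{{{{}}{}}{}}B}B=>{{{{{}}{}}{}}{}}B=>{{{{{}}{}}{}}{}}{}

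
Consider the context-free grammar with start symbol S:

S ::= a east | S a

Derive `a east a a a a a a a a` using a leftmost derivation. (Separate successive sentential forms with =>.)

S => S a   [S ::= S a]
S a => S a a   [S ::= S a]
S a a => S a a a   [S ::= S a]
S a a a => S a a a a   [S ::= S a]
S a a a a => S a a a a a   [S ::= S a]
S a a a a a => S a a a a a a   [S ::= S a]
S a a a a a a => S a a a a a a a   [S ::= S a]
S a a a a a a a => S a a a a a a a a   [S ::= S a]
S a a a a a a a a => a east a a a a a a a a   [S ::= a east]

S => S a => S a a => S a a a => S a a a a => S a a a a a => S a a a a a a => S a a a a a a a => S a a a a a a a a => a east a a a a a a a a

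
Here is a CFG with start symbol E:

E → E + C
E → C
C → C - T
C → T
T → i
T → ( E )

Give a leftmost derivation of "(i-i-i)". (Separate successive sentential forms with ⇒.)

E⇒C⇒T⇒(E)⇒(C)⇒(C-T)⇒(C-T-T)⇒(T-T-T)⇒(i-T-T)⇒(i-i-T)⇒(i-i-i)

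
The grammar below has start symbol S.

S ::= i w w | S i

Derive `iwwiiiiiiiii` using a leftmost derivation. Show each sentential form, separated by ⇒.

S ⇒ Si   [S ::= S i]
Si ⇒ Sii   [S ::= S i]
Sii ⇒ Siii   [S ::= S i]
Siii ⇒ Siiii   [S ::= S i]
Siiii ⇒ Siiiii   [S ::= S i]
Siiiii ⇒ Siiiiii   [S ::= S i]
Siiiiii ⇒ Siiiiiii   [S ::= S i]
Siiiiiii ⇒ Siiiiiiii   [S ::= S i]
Siiiiiiii ⇒ Siiiiiiiii   [S ::= S i]
Siiiiiiiii ⇒ iwwiiiiiiiii   [S ::= i w w]

S⇒Si⇒Sii⇒Siii⇒Siiii⇒Siiiii⇒Siiiiii⇒Siiiiiii⇒Siiiiiiii⇒Siiiiiiiii⇒iwwiiiiiiiii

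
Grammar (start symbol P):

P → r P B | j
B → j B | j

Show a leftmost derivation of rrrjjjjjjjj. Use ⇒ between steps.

P ⇒ rPB ⇒ rrPBB ⇒ rrrPBBB ⇒ rrrjBBB ⇒ rrrjjBBB ⇒ rrrjjjBB ⇒ rrrjjjjB ⇒ rrrjjjjjB ⇒ rrrjjjjjjB ⇒ rrrjjjjjjjB ⇒ rrrjjjjjjjj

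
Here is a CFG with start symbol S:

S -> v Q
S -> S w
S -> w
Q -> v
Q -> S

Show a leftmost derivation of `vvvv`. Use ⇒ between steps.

S ⇒ vQ   [S -> v Q]
vQ ⇒ vS   [Q -> S]
vS ⇒ vvQ   [S -> v Q]
vvQ ⇒ vvS   [Q -> S]
vvS ⇒ vvvQ   [S -> v Q]
vvvQ ⇒ vvvv   [Q -> v]

S ⇒ vQ ⇒ vS ⇒ vvQ ⇒ vvS ⇒ vvvQ ⇒ vvvv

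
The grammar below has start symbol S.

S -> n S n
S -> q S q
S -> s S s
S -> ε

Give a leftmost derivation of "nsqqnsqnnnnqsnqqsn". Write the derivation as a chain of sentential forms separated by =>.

S=>nSn=>nsSsn=>nsqSqsn=>nsqqSqqsn=>nsqqnSnqqsn=>nsqqnsSsnqqsn=>nsqqnsqSqsnqqsn=>nsqqnsqnSnqsnqqsn=>nsqqnsqnnSnnqsnqqsn=>nsqqnsqnnnnqsnqqsn

S => nSn   [S -> n S n]
nSn => nsSsn   [S -> s S s]
nsSsn => nsqSqsn   [S -> q S q]
nsqSqsn => nsqqSqqsn   [S -> q S q]
nsqqSqqsn => nsqqnSnqqsn   [S -> n S n]
nsqqnSnqqsn => nsqqnsSsnqqsn   [S -> s S s]
nsqqnsSsnqqsn => nsqqnsqSqsnqqsn   [S -> q S q]
nsqqnsqSqsnqqsn => nsqqnsqnSnqsnqqsn   [S -> n S n]
nsqqnsqnSnqsnqqsn => nsqqnsqnnSnnqsnqqsn   [S -> n S n]
nsqqnsqnnSnnqsnqqsn => nsqqnsqnnnnqsnqqsn   [S -> ε]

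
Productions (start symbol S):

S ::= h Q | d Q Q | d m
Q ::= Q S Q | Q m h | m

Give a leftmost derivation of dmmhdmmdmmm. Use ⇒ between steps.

S ⇒ dQQ ⇒ dQSQQ ⇒ dQSQSQQ ⇒ dQmhSQSQQ ⇒ dmmhSQSQQ ⇒ dmmhdmQSQQ ⇒ dmmhdmmSQQ ⇒ dmmhdmmdmQQ ⇒ dmmhdmmdmmQ ⇒ dmmhdmmdmmm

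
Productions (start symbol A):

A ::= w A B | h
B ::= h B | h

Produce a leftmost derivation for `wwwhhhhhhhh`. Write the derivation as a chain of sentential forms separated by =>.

A => wAB   [A ::= w A B]
wAB => wwABB   [A ::= w A B]
wwABB => wwwABBB   [A ::= w A B]
wwwABBB => wwwhBBB   [A ::= h]
wwwhBBB => wwwhhBBB   [B ::= h B]
wwwhhBBB => wwwhhhBBB   [B ::= h B]
wwwhhhBBB => wwwhhhhBBB   [B ::= h B]
wwwhhhhBBB => wwwhhhhhBBB   [B ::= h B]
wwwhhhhhBBB => wwwhhhhhhBB   [B ::= h]
wwwhhhhhhBB => wwwhhhhhhhB   [B ::= h]
wwwhhhhhhhB => wwwhhhhhhhh   [B ::= h]

A => wAB => wwABB => wwwABBB => wwwhBBB => wwwhhBBB => wwwhhhBBB => wwwhhhhBBB => wwwhhhhhBBB => wwwhhhhhhBB => wwwhhhhhhhB => wwwhhhhhhhh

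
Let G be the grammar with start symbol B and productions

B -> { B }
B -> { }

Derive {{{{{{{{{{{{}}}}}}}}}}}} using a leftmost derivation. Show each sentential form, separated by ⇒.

B ⇒ {B}   [B -> { B }]
{B} ⇒ {{B}}   [B -> { B }]
{{B}} ⇒ {{{B}}}   [B -> { B }]
{{{B}}} ⇒ {{{{B}}}}   [B -> { B }]
{{{{B}}}} ⇒ {{{{{B}}}}}   [B -> { B }]
{{{{{B}}}}} ⇒ {{{{{{B}}}}}}   [B -> { B }]
{{{{{{B}}}}}} ⇒ {{{{{{{B}}}}}}}   [B -> { B }]
{{{{{{{B}}}}}}} ⇒ {{{{{{{{B}}}}}}}}   [B -> { B }]
{{{{{{{{B}}}}}}}} ⇒ {{{{{{{{{B}}}}}}}}}   [B -> { B }]
{{{{{{{{{B}}}}}}}}} ⇒ {{{{{{{{{{B}}}}}}}}}}   [B -> { B }]
{{{{{{{{{{B}}}}}}}}}} ⇒ {{{{{{{{{{{B}}}}}}}}}}}   [B -> { B }]
{{{{{{{{{{{B}}}}}}}}}}} ⇒ {{{{{{{{{{{{}}}}}}}}}}}}   [B -> { }]

B ⇒ {B} ⇒ {{B}} ⇒ {{{B}}} ⇒ {{{{B}}}} ⇒ {{{{{B}}}}} ⇒ {{{{{{B}}}}}} ⇒ {{{{{{{B}}}}}}} ⇒ {{{{{{{{B}}}}}}}} ⇒ {{{{{{{{{B}}}}}}}}} ⇒ {{{{{{{{{{B}}}}}}}}}} ⇒ {{{{{{{{{{{B}}}}}}}}}}} ⇒ {{{{{{{{{{{{}}}}}}}}}}}}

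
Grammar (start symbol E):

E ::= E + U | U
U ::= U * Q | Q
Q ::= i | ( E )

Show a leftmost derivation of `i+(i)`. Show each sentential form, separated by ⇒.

E ⇒ E+U ⇒ U+U ⇒ Q+U ⇒ i+U ⇒ i+Q ⇒ i+(E) ⇒ i+(U) ⇒ i+(Q) ⇒ i+(i)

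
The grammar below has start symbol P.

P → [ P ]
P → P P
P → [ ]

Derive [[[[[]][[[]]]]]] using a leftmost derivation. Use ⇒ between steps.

P⇒[P]⇒[[P]]⇒[[[P]]]⇒[[[PP]]]⇒[[[[P]P]]]⇒[[[[[]]P]]]⇒[[[[[]][P]]]]⇒[[[[[]][[P]]]]]⇒[[[[[]][[[]]]]]]

P ⇒ [P]   [P → [ P ]]
[P] ⇒ [[P]]   [P → [ P ]]
[[P]] ⇒ [[[P]]]   [P → [ P ]]
[[[P]]] ⇒ [[[PP]]]   [P → P P]
[[[PP]]] ⇒ [[[[P]P]]]   [P → [ P ]]
[[[[P]P]]] ⇒ [[[[[]]P]]]   [P → [ ]]
[[[[[]]P]]] ⇒ [[[[[]][P]]]]   [P → [ P ]]
[[[[[]][P]]]] ⇒ [[[[[]][[P]]]]]   [P → [ P ]]
[[[[[]][[P]]]]] ⇒ [[[[[]][[[]]]]]]   [P → [ ]]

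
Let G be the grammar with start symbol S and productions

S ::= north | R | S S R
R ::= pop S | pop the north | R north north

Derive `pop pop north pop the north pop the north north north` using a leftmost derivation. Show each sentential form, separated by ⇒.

S ⇒ R ⇒ R north north ⇒ pop S north north ⇒ pop R north north ⇒ pop pop S north north ⇒ pop pop S S R north north ⇒ pop pop north S R north north ⇒ pop pop north R R north north ⇒ pop pop north pop the north R north north ⇒ pop pop north pop the north pop the north north north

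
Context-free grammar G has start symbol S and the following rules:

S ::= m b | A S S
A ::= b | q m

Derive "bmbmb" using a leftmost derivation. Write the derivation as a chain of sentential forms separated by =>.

S => ASS   [S ::= A S S]
ASS => bSS   [A ::= b]
bSS => bmbS   [S ::= m b]
bmbS => bmbmb   [S ::= m b]

S=>ASS=>bSS=>bmbS=>bmbmb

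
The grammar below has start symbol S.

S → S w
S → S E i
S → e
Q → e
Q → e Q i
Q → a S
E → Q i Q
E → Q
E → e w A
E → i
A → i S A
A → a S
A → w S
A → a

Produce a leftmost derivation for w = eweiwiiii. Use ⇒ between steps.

S ⇒ SEi   [S → S E i]
SEi ⇒ SEiEi   [S → S E i]
SEiEi ⇒ SwEiEi   [S → S w]
SwEiEi ⇒ SEiwEiEi   [S → S E i]
SEiwEiEi ⇒ SwEiwEiEi   [S → S w]
SwEiwEiEi ⇒ ewEiwEiEi   [S → e]
ewEiwEiEi ⇒ ewQiwEiEi   [E → Q]
ewQiwEiEi ⇒ eweiwEiEi   [Q → e]
eweiwEiEi ⇒ eweiwiiEi   [E → i]
eweiwiiEi ⇒ eweiwiiii   [E → i]

S ⇒ SEi ⇒ SEiEi ⇒ SwEiEi ⇒ SEiwEiEi ⇒ SwEiwEiEi ⇒ ewEiwEiEi ⇒ ewQiwEiEi ⇒ eweiwEiEi ⇒ eweiwiiEi ⇒ eweiwiiii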